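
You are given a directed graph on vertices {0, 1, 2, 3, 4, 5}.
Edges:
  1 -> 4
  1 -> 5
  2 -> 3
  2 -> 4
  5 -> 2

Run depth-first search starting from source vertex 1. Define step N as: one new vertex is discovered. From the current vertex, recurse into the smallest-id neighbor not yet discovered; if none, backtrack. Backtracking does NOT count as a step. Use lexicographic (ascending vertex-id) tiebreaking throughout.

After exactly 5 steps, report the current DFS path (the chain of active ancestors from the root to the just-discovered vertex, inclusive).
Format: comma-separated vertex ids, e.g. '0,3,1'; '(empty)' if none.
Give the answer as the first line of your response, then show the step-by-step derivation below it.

1,5,2,3

step 1: discover 1; path=1; order=1
step 2: discover 4; path=1>4; order=1,4
step 3: discover 5; path=1>5; order=1,4,5
step 4: discover 2; path=1>5>2; order=1,4,5,2
step 5: discover 3; path=1>5>2>3; order=1,4,5,2,3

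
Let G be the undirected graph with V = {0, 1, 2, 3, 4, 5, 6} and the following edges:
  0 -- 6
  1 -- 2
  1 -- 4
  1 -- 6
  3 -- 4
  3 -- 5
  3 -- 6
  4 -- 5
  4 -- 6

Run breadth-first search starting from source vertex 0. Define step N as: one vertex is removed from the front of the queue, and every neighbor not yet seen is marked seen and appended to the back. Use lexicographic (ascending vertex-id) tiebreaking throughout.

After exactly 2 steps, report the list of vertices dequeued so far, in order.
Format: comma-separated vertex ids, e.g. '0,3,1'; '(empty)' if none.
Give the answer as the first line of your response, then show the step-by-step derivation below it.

0,6

step 1: dequeue 0; queue=[6]; order=0
step 2: dequeue 6; queue=[1,3,4]; order=0,6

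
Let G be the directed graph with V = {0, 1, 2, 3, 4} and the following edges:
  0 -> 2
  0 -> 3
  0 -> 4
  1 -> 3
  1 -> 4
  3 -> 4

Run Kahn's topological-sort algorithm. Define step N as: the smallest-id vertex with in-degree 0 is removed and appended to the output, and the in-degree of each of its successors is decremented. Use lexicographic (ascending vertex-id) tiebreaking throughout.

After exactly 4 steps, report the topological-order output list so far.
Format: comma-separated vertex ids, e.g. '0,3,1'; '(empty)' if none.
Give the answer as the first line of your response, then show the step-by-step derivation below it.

0,1,2,3

step 1: output 0; order=[0]; indeg=(0,0,0,1,2)
step 2: output 1; order=[0,1]; indeg=(0,0,0,0,1)
step 3: output 2; order=[0,1,2]; indeg=(0,0,0,0,1)
step 4: output 3; order=[0,1,2,3]; indeg=(0,0,0,0,0)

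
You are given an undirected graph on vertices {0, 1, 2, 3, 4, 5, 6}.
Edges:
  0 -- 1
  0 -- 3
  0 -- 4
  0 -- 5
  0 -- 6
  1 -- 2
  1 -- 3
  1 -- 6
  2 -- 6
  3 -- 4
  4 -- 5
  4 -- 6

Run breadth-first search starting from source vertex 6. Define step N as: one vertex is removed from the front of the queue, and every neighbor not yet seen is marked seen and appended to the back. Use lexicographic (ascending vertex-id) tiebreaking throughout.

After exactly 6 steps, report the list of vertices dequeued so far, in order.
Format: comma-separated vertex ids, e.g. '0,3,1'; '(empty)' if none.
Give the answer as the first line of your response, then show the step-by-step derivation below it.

6,0,1,2,4,3

step 1: dequeue 6; queue=[0,1,2,4]; order=6
step 2: dequeue 0; queue=[1,2,4,3,5]; order=6,0
step 3: dequeue 1; queue=[2,4,3,5]; order=6,0,1
step 4: dequeue 2; queue=[4,3,5]; order=6,0,1,2
step 5: dequeue 4; queue=[3,5]; order=6,0,1,2,4
step 6: dequeue 3; queue=[5]; order=6,0,1,2,4,3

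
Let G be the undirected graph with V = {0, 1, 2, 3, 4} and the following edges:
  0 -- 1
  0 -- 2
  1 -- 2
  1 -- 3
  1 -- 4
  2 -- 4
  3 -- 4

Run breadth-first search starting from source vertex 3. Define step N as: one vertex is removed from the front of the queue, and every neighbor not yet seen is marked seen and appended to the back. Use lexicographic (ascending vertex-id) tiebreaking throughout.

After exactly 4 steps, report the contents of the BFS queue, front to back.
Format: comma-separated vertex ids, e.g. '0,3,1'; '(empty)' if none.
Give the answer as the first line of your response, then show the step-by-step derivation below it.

2

step 1: dequeue 3; queue=[1,4]; order=3
step 2: dequeue 1; queue=[4,0,2]; order=3,1
step 3: dequeue 4; queue=[0,2]; order=3,1,4
step 4: dequeue 0; queue=[2]; order=3,1,4,0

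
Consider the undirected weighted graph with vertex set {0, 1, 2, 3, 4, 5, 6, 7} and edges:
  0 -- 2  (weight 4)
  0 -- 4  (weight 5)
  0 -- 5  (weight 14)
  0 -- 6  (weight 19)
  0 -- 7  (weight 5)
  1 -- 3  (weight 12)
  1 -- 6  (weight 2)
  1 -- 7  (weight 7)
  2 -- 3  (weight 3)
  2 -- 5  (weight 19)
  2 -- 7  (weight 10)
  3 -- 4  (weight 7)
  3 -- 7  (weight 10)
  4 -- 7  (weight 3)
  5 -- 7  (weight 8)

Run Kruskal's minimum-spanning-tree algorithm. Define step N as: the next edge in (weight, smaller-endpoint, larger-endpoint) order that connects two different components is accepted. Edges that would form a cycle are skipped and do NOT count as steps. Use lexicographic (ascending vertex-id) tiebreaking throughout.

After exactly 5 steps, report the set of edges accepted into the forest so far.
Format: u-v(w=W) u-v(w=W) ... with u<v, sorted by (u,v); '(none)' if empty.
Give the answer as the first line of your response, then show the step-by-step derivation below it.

0-2(w=4) 0-4(w=5) 1-6(w=2) 2-3(w=3) 4-7(w=3)

step 1: add edge 1-6 (w=2); MST = {1-6(w=2)}
step 2: add edge 2-3 (w=3); MST = {1-6(w=2) 2-3(w=3)}
step 3: add edge 4-7 (w=3); MST = {1-6(w=2) 2-3(w=3) 4-7(w=3)}
step 4: add edge 0-2 (w=4); MST = {0-2(w=4) 1-6(w=2) 2-3(w=3) 4-7(w=3)}
step 5: add edge 0-4 (w=5); MST = {0-2(w=4) 0-4(w=5) 1-6(w=2) 2-3(w=3) 4-7(w=3)}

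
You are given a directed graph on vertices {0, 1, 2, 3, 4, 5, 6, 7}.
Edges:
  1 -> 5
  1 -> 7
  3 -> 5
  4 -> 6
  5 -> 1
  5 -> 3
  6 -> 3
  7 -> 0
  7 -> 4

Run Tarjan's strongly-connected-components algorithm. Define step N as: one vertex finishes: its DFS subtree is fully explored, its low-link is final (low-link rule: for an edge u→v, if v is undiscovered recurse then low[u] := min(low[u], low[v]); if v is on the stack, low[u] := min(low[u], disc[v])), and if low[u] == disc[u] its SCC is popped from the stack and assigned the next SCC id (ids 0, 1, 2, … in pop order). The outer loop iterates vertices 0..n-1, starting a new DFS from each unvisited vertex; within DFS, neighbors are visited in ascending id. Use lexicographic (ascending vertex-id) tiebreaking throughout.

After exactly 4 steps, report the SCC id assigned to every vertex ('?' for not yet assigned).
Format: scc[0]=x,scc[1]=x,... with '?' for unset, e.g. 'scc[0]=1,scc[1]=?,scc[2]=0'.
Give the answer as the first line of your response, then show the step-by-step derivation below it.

scc[0]=0,scc[1]=?,scc[2]=?,scc[3]=?,scc[4]=?,scc[5]=?,scc[6]=?,scc[7]=?

step 1: low=(low[0]=0,low[1]=?,low[2]=?,low[3]=?,low[4]=?,low[5]=?,low[6]=?,low[7]=?); scc=(scc[0]=0,scc[1]=?,scc[2]=?,scc[3]=?,scc[4]=?,scc[5]=?,scc[6]=?,scc[7]=?)
step 2: low=(low[0]=0,low[1]=1,low[2]=?,low[3]=2,low[4]=?,low[5]=1,low[6]=?,low[7]=?); scc=(scc[0]=0,scc[1]=?,scc[2]=?,scc[3]=?,scc[4]=?,scc[5]=?,scc[6]=?,scc[7]=?)
step 3: low=(low[0]=0,low[1]=1,low[2]=?,low[3]=2,low[4]=?,low[5]=1,low[6]=?,low[7]=?); scc=(scc[0]=0,scc[1]=?,scc[2]=?,scc[3]=?,scc[4]=?,scc[5]=?,scc[6]=?,scc[7]=?)
step 4: low=(low[0]=0,low[1]=1,low[2]=?,low[3]=2,low[4]=5,low[5]=1,low[6]=3,low[7]=4); scc=(scc[0]=0,scc[1]=?,scc[2]=?,scc[3]=?,scc[4]=?,scc[5]=?,scc[6]=?,scc[7]=?)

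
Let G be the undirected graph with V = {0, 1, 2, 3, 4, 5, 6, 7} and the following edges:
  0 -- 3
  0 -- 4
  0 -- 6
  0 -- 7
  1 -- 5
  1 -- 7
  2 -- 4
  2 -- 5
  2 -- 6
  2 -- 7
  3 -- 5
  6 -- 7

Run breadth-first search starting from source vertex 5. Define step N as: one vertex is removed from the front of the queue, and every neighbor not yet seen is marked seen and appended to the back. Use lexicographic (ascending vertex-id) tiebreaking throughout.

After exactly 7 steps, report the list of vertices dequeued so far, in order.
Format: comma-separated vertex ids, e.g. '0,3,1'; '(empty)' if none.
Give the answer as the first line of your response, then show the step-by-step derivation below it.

5,1,2,3,7,4,6

step 1: dequeue 5; queue=[1,2,3]; order=5
step 2: dequeue 1; queue=[2,3,7]; order=5,1
step 3: dequeue 2; queue=[3,7,4,6]; order=5,1,2
step 4: dequeue 3; queue=[7,4,6,0]; order=5,1,2,3
step 5: dequeue 7; queue=[4,6,0]; order=5,1,2,3,7
step 6: dequeue 4; queue=[6,0]; order=5,1,2,3,7,4
step 7: dequeue 6; queue=[0]; order=5,1,2,3,7,4,6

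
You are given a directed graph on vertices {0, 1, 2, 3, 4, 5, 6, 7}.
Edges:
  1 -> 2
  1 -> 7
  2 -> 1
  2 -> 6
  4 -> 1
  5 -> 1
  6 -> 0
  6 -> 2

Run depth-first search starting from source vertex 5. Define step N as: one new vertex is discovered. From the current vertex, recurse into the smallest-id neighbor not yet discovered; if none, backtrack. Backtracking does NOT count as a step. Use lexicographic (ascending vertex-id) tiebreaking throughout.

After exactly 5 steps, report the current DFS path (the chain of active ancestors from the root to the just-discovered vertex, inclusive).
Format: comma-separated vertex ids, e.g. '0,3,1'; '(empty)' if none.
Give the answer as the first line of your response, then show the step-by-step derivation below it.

5,1,2,6,0

step 1: discover 5; path=5; order=5
step 2: discover 1; path=5>1; order=5,1
step 3: discover 2; path=5>1>2; order=5,1,2
step 4: discover 6; path=5>1>2>6; order=5,1,2,6
step 5: discover 0; path=5>1>2>6>0; order=5,1,2,6,0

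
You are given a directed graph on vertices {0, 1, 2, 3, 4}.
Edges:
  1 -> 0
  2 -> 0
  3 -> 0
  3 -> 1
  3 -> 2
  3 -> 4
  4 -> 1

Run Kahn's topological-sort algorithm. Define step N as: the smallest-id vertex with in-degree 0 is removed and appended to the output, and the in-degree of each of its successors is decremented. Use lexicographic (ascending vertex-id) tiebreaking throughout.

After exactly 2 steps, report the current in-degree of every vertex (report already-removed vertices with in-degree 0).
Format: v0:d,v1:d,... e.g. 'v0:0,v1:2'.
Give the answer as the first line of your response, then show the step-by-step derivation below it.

v0:1,v1:1,v2:0,v3:0,v4:0

step 1: output 3; order=[3]; indeg=(2,1,0,0,0)
step 2: output 2; order=[3,2]; indeg=(1,1,0,0,0)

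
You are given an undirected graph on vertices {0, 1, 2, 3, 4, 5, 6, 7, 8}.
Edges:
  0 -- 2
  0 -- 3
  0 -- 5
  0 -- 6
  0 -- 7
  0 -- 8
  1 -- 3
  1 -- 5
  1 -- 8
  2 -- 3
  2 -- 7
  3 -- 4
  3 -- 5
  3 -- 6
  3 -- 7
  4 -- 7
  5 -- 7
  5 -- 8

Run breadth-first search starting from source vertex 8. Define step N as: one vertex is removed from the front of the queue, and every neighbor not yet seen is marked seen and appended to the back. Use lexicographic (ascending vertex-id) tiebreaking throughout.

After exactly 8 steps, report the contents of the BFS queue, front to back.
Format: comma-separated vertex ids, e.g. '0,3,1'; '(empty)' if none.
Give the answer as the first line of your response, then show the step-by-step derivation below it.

4

step 1: dequeue 8; queue=[0,1,5]; order=8
step 2: dequeue 0; queue=[1,5,2,3,6,7]; order=8,0
step 3: dequeue 1; queue=[5,2,3,6,7]; order=8,0,1
step 4: dequeue 5; queue=[2,3,6,7]; order=8,0,1,5
step 5: dequeue 2; queue=[3,6,7]; order=8,0,1,5,2
step 6: dequeue 3; queue=[6,7,4]; order=8,0,1,5,2,3
step 7: dequeue 6; queue=[7,4]; order=8,0,1,5,2,3,6
step 8: dequeue 7; queue=[4]; order=8,0,1,5,2,3,6,7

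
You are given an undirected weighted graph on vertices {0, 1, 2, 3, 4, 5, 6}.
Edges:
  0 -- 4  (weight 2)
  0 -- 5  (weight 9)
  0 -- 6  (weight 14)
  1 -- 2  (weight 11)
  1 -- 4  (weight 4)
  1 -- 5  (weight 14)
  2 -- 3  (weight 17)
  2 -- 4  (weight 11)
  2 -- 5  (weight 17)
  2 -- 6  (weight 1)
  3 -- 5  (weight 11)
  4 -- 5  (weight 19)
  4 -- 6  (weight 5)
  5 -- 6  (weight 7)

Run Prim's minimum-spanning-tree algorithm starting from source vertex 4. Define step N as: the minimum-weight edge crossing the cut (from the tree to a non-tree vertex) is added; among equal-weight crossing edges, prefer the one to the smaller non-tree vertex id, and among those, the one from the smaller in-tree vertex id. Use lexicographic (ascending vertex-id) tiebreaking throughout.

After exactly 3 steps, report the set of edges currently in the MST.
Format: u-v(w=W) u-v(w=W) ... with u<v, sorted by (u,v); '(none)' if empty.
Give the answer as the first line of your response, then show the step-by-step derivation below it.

0-4(w=2) 1-4(w=4) 4-6(w=5)

step 1: add edge 0-4 (w=2); MST = {0-4(w=2)}
step 2: add edge 1-4 (w=4); MST = {0-4(w=2) 1-4(w=4)}
step 3: add edge 4-6 (w=5); MST = {0-4(w=2) 1-4(w=4) 4-6(w=5)}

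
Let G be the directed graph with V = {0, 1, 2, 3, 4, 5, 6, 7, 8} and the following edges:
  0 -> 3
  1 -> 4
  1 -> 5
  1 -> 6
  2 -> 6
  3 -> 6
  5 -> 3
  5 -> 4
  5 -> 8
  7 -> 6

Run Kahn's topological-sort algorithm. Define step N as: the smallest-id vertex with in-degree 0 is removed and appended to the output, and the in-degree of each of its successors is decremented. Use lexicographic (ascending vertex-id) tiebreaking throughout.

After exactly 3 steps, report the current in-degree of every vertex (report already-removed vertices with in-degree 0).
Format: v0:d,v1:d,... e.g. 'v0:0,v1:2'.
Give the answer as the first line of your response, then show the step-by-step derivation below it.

v0:0,v1:0,v2:0,v3:1,v4:1,v5:0,v6:2,v7:0,v8:1

step 1: output 0; order=[0]; indeg=(0,0,0,1,2,1,4,0,1)
step 2: output 1; order=[0,1]; indeg=(0,0,0,1,1,0,3,0,1)
step 3: output 2; order=[0,1,2]; indeg=(0,0,0,1,1,0,2,0,1)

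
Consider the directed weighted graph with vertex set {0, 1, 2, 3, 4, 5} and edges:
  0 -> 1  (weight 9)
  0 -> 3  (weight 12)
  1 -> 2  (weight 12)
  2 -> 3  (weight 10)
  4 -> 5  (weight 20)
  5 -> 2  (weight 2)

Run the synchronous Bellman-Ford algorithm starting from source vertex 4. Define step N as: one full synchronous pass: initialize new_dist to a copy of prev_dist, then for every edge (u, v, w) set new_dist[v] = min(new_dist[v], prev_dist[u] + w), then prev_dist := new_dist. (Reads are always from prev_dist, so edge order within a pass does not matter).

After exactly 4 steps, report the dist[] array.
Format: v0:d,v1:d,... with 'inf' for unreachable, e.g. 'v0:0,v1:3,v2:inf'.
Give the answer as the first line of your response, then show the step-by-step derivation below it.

v0:inf,v1:inf,v2:22,v3:32,v4:0,v5:20

step 1: dist = v0:inf,v1:inf,v2:inf,v3:inf,v4:0,v5:20
step 2: dist = v0:inf,v1:inf,v2:22,v3:inf,v4:0,v5:20
step 3: dist = v0:inf,v1:inf,v2:22,v3:32,v4:0,v5:20
step 4: dist = v0:inf,v1:inf,v2:22,v3:32,v4:0,v5:20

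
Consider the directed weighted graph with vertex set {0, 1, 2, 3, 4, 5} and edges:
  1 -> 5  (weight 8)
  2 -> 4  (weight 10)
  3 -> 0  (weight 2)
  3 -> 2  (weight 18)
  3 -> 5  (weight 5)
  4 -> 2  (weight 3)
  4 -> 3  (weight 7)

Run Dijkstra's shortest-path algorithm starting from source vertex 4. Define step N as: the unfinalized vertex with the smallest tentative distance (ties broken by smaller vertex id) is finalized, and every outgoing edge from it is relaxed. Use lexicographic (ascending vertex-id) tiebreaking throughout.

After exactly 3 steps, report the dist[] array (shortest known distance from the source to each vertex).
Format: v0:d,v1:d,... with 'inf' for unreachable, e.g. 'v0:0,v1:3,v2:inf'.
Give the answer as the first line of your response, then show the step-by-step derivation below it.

v0:9,v1:inf,v2:3,v3:7,v4:0,v5:12

step 1: dist = v0:inf,v1:inf,v2:3,v3:7,v4:0,v5:inf
step 2: dist = v0:inf,v1:inf,v2:3,v3:7,v4:0,v5:inf
step 3: dist = v0:9,v1:inf,v2:3,v3:7,v4:0,v5:12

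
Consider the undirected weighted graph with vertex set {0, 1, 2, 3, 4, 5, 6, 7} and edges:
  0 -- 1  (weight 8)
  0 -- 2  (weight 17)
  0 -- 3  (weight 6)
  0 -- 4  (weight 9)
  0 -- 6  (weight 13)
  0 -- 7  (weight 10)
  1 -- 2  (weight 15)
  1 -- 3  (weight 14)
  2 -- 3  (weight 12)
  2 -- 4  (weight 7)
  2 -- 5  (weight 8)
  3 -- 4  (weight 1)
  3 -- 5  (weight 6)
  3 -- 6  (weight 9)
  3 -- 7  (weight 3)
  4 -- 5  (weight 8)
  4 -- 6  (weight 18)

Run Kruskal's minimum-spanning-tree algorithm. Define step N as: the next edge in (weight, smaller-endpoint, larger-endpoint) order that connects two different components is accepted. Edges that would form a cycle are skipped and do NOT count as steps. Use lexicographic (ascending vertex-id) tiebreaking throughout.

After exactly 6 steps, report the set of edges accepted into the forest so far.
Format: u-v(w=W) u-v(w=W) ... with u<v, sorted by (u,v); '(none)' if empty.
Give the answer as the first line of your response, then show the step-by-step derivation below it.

0-1(w=8) 0-3(w=6) 2-4(w=7) 3-4(w=1) 3-5(w=6) 3-7(w=3)

step 1: add edge 3-4 (w=1); MST = {3-4(w=1)}
step 2: add edge 3-7 (w=3); MST = {3-4(w=1) 3-7(w=3)}
step 3: add edge 0-3 (w=6); MST = {0-3(w=6) 3-4(w=1) 3-7(w=3)}
step 4: add edge 3-5 (w=6); MST = {0-3(w=6) 3-4(w=1) 3-5(w=6) 3-7(w=3)}
step 5: add edge 2-4 (w=7); MST = {0-3(w=6) 2-4(w=7) 3-4(w=1) 3-5(w=6) 3-7(w=3)}
step 6: add edge 0-1 (w=8); MST = {0-1(w=8) 0-3(w=6) 2-4(w=7) 3-4(w=1) 3-5(w=6) 3-7(w=3)}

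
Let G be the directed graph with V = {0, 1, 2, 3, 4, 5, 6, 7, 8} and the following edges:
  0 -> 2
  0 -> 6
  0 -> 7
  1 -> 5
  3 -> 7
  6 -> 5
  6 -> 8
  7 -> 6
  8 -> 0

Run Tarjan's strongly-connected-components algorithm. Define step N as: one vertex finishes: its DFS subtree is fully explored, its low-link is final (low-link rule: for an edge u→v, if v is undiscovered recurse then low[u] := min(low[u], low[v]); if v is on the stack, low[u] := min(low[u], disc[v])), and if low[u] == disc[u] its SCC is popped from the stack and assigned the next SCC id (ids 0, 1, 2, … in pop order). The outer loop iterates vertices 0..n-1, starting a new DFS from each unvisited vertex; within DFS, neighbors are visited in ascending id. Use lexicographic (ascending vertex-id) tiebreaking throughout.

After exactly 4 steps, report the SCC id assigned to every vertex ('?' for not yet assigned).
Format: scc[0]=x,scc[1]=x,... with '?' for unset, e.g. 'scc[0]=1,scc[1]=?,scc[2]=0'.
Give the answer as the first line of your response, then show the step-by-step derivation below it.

scc[0]=?,scc[1]=?,scc[2]=0,scc[3]=?,scc[4]=?,scc[5]=1,scc[6]=?,scc[7]=?,scc[8]=?

step 1: low=(low[0]=0,low[1]=?,low[2]=1,low[3]=?,low[4]=?,low[5]=?,low[6]=?,low[7]=?,low[8]=?); scc=(scc[0]=?,scc[1]=?,scc[2]=0,scc[3]=?,scc[4]=?,scc[5]=?,scc[6]=?,scc[7]=?,scc[8]=?)
step 2: low=(low[0]=0,low[1]=?,low[2]=1,low[3]=?,low[4]=?,low[5]=3,low[6]=2,low[7]=?,low[8]=?); scc=(scc[0]=?,scc[1]=?,scc[2]=0,scc[3]=?,scc[4]=?,scc[5]=1,scc[6]=?,scc[7]=?,scc[8]=?)
step 3: low=(low[0]=0,low[1]=?,low[2]=1,low[3]=?,low[4]=?,low[5]=3,low[6]=2,low[7]=?,low[8]=0); scc=(scc[0]=?,scc[1]=?,scc[2]=0,scc[3]=?,scc[4]=?,scc[5]=1,scc[6]=?,scc[7]=?,scc[8]=?)
step 4: low=(low[0]=0,low[1]=?,low[2]=1,low[3]=?,low[4]=?,low[5]=3,low[6]=0,low[7]=?,low[8]=0); scc=(scc[0]=?,scc[1]=?,scc[2]=0,scc[3]=?,scc[4]=?,scc[5]=1,scc[6]=?,scc[7]=?,scc[8]=?)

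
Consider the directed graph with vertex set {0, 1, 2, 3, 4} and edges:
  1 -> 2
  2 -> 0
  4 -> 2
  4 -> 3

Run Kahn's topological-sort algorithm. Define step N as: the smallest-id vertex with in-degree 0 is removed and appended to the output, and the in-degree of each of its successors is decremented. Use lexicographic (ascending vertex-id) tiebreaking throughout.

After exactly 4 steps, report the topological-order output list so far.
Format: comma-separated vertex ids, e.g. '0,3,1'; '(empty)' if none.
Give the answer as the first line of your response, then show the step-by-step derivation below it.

1,4,2,0

step 1: output 1; order=[1]; indeg=(1,0,1,1,0)
step 2: output 4; order=[1,4]; indeg=(1,0,0,0,0)
step 3: output 2; order=[1,4,2]; indeg=(0,0,0,0,0)
step 4: output 0; order=[1,4,2,0]; indeg=(0,0,0,0,0)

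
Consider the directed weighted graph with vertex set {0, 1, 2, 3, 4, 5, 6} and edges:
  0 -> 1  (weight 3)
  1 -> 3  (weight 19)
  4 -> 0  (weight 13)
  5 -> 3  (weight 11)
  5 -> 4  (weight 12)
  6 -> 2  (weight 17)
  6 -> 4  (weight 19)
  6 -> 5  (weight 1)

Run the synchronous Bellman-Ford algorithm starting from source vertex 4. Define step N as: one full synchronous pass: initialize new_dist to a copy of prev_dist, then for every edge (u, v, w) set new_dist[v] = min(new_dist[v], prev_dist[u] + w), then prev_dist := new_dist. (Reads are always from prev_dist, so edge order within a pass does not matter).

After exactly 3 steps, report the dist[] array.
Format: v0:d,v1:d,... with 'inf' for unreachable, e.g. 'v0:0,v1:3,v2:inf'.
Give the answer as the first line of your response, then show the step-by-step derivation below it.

v0:13,v1:16,v2:inf,v3:35,v4:0,v5:inf,v6:inf

step 1: dist = v0:13,v1:inf,v2:inf,v3:inf,v4:0,v5:inf,v6:inf
step 2: dist = v0:13,v1:16,v2:inf,v3:inf,v4:0,v5:inf,v6:inf
step 3: dist = v0:13,v1:16,v2:inf,v3:35,v4:0,v5:inf,v6:inf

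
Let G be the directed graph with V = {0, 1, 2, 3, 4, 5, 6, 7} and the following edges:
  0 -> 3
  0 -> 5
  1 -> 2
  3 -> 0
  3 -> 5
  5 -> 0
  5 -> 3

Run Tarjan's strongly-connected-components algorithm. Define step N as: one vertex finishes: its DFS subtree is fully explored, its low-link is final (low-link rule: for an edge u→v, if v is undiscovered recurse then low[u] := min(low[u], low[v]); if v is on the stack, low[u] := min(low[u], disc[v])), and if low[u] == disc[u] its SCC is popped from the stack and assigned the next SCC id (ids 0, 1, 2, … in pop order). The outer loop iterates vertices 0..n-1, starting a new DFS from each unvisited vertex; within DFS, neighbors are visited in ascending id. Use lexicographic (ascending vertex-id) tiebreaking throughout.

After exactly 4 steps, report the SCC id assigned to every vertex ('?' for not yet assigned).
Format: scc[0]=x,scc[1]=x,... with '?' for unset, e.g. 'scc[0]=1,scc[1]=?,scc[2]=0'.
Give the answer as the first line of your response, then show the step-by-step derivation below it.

scc[0]=0,scc[1]=?,scc[2]=1,scc[3]=0,scc[4]=?,scc[5]=0,scc[6]=?,scc[7]=?

step 1: low=(low[0]=0,low[1]=?,low[2]=?,low[3]=0,low[4]=?,low[5]=0,low[6]=?,low[7]=?); scc=(scc[0]=?,scc[1]=?,scc[2]=?,scc[3]=?,scc[4]=?,scc[5]=?,scc[6]=?,scc[7]=?)
step 2: low=(low[0]=0,low[1]=?,low[2]=?,low[3]=0,low[4]=?,low[5]=0,low[6]=?,low[7]=?); scc=(scc[0]=?,scc[1]=?,scc[2]=?,scc[3]=?,scc[4]=?,scc[5]=?,scc[6]=?,scc[7]=?)
step 3: low=(low[0]=0,low[1]=?,low[2]=?,low[3]=0,low[4]=?,low[5]=0,low[6]=?,low[7]=?); scc=(scc[0]=0,scc[1]=?,scc[2]=?,scc[3]=0,scc[4]=?,scc[5]=0,scc[6]=?,scc[7]=?)
step 4: low=(low[0]=0,low[1]=3,low[2]=4,low[3]=0,low[4]=?,low[5]=0,low[6]=?,low[7]=?); scc=(scc[0]=0,scc[1]=?,scc[2]=1,scc[3]=0,scc[4]=?,scc[5]=0,scc[6]=?,scc[7]=?)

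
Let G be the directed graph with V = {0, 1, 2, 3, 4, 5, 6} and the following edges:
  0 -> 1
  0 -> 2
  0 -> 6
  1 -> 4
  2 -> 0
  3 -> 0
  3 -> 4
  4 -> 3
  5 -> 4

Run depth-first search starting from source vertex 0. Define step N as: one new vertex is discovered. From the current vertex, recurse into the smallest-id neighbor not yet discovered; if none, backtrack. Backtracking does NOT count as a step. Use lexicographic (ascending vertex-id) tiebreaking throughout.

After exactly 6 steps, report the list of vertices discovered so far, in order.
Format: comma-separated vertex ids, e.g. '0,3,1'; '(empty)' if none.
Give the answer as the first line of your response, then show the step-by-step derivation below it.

0,1,4,3,2,6

step 1: discover 0; path=0; order=0
step 2: discover 1; path=0>1; order=0,1
step 3: discover 4; path=0>1>4; order=0,1,4
step 4: discover 3; path=0>1>4>3; order=0,1,4,3
step 5: discover 2; path=0>2; order=0,1,4,3,2
step 6: discover 6; path=0>6; order=0,1,4,3,2,6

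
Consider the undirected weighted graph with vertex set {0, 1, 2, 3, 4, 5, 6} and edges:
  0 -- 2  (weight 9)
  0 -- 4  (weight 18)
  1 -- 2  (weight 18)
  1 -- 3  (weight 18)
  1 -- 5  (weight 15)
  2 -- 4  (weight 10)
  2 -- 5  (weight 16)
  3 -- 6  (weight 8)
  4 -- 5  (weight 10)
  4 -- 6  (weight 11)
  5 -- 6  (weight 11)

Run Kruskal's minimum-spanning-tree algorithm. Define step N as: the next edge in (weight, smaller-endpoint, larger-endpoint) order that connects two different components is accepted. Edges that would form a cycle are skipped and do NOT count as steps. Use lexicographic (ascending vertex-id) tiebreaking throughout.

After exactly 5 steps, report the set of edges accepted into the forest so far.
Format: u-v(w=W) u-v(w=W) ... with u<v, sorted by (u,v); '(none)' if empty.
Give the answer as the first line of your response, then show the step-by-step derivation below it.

0-2(w=9) 2-4(w=10) 3-6(w=8) 4-5(w=10) 4-6(w=11)

step 1: add edge 3-6 (w=8); MST = {3-6(w=8)}
step 2: add edge 0-2 (w=9); MST = {0-2(w=9) 3-6(w=8)}
step 3: add edge 2-4 (w=10); MST = {0-2(w=9) 2-4(w=10) 3-6(w=8)}
step 4: add edge 4-5 (w=10); MST = {0-2(w=9) 2-4(w=10) 3-6(w=8) 4-5(w=10)}
step 5: add edge 4-6 (w=11); MST = {0-2(w=9) 2-4(w=10) 3-6(w=8) 4-5(w=10) 4-6(w=11)}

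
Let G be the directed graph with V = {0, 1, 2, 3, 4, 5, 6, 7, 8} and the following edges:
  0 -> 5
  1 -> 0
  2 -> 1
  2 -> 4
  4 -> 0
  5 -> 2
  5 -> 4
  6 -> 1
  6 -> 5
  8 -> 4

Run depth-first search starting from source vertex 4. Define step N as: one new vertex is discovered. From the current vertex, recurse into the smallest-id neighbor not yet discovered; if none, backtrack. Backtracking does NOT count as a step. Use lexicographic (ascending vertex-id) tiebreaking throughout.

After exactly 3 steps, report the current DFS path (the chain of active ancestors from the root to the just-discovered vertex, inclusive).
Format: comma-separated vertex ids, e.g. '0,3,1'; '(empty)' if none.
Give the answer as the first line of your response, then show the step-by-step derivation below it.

4,0,5

step 1: discover 4; path=4; order=4
step 2: discover 0; path=4>0; order=4,0
step 3: discover 5; path=4>0>5; order=4,0,5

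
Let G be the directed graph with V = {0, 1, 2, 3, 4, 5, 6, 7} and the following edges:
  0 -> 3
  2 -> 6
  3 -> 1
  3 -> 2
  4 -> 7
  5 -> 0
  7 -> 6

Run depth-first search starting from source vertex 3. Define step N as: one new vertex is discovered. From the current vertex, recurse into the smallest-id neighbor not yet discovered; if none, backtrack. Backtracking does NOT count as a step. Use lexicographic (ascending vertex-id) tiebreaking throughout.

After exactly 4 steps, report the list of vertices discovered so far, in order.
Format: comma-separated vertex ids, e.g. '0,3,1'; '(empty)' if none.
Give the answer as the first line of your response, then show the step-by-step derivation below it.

3,1,2,6

step 1: discover 3; path=3; order=3
step 2: discover 1; path=3>1; order=3,1
step 3: discover 2; path=3>2; order=3,1,2
step 4: discover 6; path=3>2>6; order=3,1,2,6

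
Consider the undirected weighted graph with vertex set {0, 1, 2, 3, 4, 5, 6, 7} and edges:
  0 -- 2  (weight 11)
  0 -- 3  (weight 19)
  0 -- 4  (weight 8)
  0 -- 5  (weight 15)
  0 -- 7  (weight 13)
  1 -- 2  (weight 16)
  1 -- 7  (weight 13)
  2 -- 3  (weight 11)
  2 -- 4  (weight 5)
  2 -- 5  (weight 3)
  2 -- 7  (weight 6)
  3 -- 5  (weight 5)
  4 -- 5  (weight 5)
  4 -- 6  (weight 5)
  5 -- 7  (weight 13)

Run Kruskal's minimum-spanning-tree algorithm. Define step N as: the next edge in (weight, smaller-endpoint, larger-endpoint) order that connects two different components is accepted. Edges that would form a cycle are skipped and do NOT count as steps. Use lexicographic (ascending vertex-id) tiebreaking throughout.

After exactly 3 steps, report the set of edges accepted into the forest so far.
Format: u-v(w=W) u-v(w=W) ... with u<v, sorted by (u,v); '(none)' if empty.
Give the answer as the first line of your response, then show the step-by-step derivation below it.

2-4(w=5) 2-5(w=3) 3-5(w=5)

step 1: add edge 2-5 (w=3); MST = {2-5(w=3)}
step 2: add edge 2-4 (w=5); MST = {2-4(w=5) 2-5(w=3)}
step 3: add edge 3-5 (w=5); MST = {2-4(w=5) 2-5(w=3) 3-5(w=5)}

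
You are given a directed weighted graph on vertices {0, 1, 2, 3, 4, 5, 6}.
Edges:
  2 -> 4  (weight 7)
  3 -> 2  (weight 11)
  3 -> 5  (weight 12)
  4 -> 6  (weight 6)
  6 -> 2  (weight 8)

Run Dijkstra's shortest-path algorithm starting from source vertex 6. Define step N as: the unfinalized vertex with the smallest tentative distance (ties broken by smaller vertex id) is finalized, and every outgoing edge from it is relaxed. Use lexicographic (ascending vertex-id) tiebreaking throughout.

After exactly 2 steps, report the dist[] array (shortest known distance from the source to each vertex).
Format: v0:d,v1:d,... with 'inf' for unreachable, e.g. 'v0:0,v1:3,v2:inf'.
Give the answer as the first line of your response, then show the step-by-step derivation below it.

v0:inf,v1:inf,v2:8,v3:inf,v4:15,v5:inf,v6:0

step 1: dist = v0:inf,v1:inf,v2:8,v3:inf,v4:inf,v5:inf,v6:0
step 2: dist = v0:inf,v1:inf,v2:8,v3:inf,v4:15,v5:inf,v6:0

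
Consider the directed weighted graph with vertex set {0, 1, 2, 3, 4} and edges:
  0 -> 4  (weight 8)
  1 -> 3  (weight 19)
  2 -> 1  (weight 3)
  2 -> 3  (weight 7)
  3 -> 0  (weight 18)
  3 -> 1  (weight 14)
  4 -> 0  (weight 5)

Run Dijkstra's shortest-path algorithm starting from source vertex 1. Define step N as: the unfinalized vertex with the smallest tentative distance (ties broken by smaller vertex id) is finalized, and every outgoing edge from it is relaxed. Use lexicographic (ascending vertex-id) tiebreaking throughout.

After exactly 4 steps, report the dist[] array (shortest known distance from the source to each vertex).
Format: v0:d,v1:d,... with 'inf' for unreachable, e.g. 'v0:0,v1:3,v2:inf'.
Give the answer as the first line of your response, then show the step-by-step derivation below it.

v0:37,v1:0,v2:inf,v3:19,v4:45

step 1: dist = v0:inf,v1:0,v2:inf,v3:19,v4:inf
step 2: dist = v0:37,v1:0,v2:inf,v3:19,v4:inf
step 3: dist = v0:37,v1:0,v2:inf,v3:19,v4:45
step 4: dist = v0:37,v1:0,v2:inf,v3:19,v4:45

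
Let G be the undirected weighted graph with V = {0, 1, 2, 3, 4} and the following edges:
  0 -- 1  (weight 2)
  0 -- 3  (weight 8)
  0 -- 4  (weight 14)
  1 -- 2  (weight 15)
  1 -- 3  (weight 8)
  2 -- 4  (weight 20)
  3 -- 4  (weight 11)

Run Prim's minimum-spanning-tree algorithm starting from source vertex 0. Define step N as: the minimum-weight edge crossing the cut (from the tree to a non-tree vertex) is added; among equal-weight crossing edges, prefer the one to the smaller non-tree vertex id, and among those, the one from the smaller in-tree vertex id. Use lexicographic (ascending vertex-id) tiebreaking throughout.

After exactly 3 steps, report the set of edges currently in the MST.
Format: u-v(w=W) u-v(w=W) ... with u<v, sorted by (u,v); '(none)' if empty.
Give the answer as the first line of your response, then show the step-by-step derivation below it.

0-1(w=2) 0-3(w=8) 3-4(w=11)

step 1: add edge 0-1 (w=2); MST = {0-1(w=2)}
step 2: add edge 0-3 (w=8); MST = {0-1(w=2) 0-3(w=8)}
step 3: add edge 3-4 (w=11); MST = {0-1(w=2) 0-3(w=8) 3-4(w=11)}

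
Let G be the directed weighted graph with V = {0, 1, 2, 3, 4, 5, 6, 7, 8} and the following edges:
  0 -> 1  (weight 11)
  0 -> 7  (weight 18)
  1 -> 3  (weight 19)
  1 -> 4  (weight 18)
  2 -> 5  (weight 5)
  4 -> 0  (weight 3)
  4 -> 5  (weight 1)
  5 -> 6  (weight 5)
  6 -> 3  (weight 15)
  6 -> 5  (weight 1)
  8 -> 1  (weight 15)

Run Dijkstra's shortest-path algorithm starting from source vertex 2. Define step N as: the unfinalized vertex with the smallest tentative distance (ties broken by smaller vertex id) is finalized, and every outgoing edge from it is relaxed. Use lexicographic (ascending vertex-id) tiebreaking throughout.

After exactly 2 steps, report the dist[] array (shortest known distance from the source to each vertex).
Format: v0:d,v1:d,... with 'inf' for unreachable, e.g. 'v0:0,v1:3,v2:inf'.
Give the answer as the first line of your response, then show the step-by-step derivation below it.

v0:inf,v1:inf,v2:0,v3:inf,v4:inf,v5:5,v6:10,v7:inf,v8:inf

step 1: dist = v0:inf,v1:inf,v2:0,v3:inf,v4:inf,v5:5,v6:inf,v7:inf,v8:inf
step 2: dist = v0:inf,v1:inf,v2:0,v3:inf,v4:inf,v5:5,v6:10,v7:inf,v8:inf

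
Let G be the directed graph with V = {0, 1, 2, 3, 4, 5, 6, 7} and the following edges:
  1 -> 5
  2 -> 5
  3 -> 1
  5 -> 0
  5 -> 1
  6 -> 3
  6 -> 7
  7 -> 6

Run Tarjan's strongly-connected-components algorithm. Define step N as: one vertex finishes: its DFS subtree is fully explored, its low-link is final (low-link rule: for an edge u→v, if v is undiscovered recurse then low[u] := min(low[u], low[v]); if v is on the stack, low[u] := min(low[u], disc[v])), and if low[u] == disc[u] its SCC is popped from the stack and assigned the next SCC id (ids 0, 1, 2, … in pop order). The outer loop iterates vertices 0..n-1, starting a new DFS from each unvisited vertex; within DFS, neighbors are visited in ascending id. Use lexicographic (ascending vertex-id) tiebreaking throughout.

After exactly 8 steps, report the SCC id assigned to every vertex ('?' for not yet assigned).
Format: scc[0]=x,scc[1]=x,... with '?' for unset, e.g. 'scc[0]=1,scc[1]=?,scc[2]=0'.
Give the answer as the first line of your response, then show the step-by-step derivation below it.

scc[0]=0,scc[1]=1,scc[2]=2,scc[3]=3,scc[4]=4,scc[5]=1,scc[6]=5,scc[7]=5

step 1: low=(low[0]=0,low[1]=?,low[2]=?,low[3]=?,low[4]=?,low[5]=?,low[6]=?,low[7]=?); scc=(scc[0]=0,scc[1]=?,scc[2]=?,scc[3]=?,scc[4]=?,scc[5]=?,scc[6]=?,scc[7]=?)
step 2: low=(low[0]=0,low[1]=1,low[2]=?,low[3]=?,low[4]=?,low[5]=1,low[6]=?,low[7]=?); scc=(scc[0]=0,scc[1]=?,scc[2]=?,scc[3]=?,scc[4]=?,scc[5]=?,scc[6]=?,scc[7]=?)
step 3: low=(low[0]=0,low[1]=1,low[2]=?,low[3]=?,low[4]=?,low[5]=1,low[6]=?,low[7]=?); scc=(scc[0]=0,scc[1]=1,scc[2]=?,scc[3]=?,scc[4]=?,scc[5]=1,scc[6]=?,scc[7]=?)
step 4: low=(low[0]=0,low[1]=1,low[2]=3,low[3]=?,low[4]=?,low[5]=1,low[6]=?,low[7]=?); scc=(scc[0]=0,scc[1]=1,scc[2]=2,scc[3]=?,scc[4]=?,scc[5]=1,scc[6]=?,scc[7]=?)
step 5: low=(low[0]=0,low[1]=1,low[2]=3,low[3]=4,low[4]=?,low[5]=1,low[6]=?,low[7]=?); scc=(scc[0]=0,scc[1]=1,scc[2]=2,scc[3]=3,scc[4]=?,scc[5]=1,scc[6]=?,scc[7]=?)
step 6: low=(low[0]=0,low[1]=1,low[2]=3,low[3]=4,low[4]=5,low[5]=1,low[6]=?,low[7]=?); scc=(scc[0]=0,scc[1]=1,scc[2]=2,scc[3]=3,scc[4]=4,scc[5]=1,scc[6]=?,scc[7]=?)
step 7: low=(low[0]=0,low[1]=1,low[2]=3,low[3]=4,low[4]=5,low[5]=1,low[6]=6,low[7]=6); scc=(scc[0]=0,scc[1]=1,scc[2]=2,scc[3]=3,scc[4]=4,scc[5]=1,scc[6]=?,scc[7]=?)
step 8: low=(low[0]=0,low[1]=1,low[2]=3,low[3]=4,low[4]=5,low[5]=1,low[6]=6,low[7]=6); scc=(scc[0]=0,scc[1]=1,scc[2]=2,scc[3]=3,scc[4]=4,scc[5]=1,scc[6]=5,scc[7]=5)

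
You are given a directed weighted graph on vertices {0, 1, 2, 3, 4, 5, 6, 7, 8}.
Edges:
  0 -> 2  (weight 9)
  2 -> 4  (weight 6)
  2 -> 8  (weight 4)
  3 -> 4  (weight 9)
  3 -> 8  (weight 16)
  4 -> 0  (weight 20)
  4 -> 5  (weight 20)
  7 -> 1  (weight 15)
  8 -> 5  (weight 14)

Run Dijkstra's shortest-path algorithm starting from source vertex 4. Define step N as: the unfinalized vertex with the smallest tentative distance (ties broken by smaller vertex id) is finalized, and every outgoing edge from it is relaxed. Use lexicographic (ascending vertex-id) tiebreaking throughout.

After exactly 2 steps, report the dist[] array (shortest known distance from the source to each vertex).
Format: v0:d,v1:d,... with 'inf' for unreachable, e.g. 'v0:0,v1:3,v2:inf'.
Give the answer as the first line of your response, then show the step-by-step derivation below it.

v0:20,v1:inf,v2:29,v3:inf,v4:0,v5:20,v6:inf,v7:inf,v8:inf

step 1: dist = v0:20,v1:inf,v2:inf,v3:inf,v4:0,v5:20,v6:inf,v7:inf,v8:inf
step 2: dist = v0:20,v1:inf,v2:29,v3:inf,v4:0,v5:20,v6:inf,v7:inf,v8:inf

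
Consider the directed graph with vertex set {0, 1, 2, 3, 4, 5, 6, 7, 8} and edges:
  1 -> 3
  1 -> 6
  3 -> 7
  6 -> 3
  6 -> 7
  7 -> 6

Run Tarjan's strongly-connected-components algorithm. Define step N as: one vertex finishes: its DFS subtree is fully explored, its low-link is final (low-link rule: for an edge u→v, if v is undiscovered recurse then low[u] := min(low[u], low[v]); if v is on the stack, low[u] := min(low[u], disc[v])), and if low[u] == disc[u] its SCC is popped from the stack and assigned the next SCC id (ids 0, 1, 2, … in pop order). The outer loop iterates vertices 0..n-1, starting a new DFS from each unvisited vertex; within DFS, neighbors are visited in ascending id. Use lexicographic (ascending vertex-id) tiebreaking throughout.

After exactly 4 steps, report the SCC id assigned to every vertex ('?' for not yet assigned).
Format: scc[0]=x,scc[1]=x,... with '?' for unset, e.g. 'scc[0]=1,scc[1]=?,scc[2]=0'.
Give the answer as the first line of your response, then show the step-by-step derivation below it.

scc[0]=0,scc[1]=?,scc[2]=?,scc[3]=1,scc[4]=?,scc[5]=?,scc[6]=1,scc[7]=1,scc[8]=?

step 1: low=(low[0]=0,low[1]=?,low[2]=?,low[3]=?,low[4]=?,low[5]=?,low[6]=?,low[7]=?,low[8]=?); scc=(scc[0]=0,scc[1]=?,scc[2]=?,scc[3]=?,scc[4]=?,scc[5]=?,scc[6]=?,scc[7]=?,scc[8]=?)
step 2: low=(low[0]=0,low[1]=1,low[2]=?,low[3]=2,low[4]=?,low[5]=?,low[6]=2,low[7]=3,low[8]=?); scc=(scc[0]=0,scc[1]=?,scc[2]=?,scc[3]=?,scc[4]=?,scc[5]=?,scc[6]=?,scc[7]=?,scc[8]=?)
step 3: low=(low[0]=0,low[1]=1,low[2]=?,low[3]=2,low[4]=?,low[5]=?,low[6]=2,low[7]=2,low[8]=?); scc=(scc[0]=0,scc[1]=?,scc[2]=?,scc[3]=?,scc[4]=?,scc[5]=?,scc[6]=?,scc[7]=?,scc[8]=?)
step 4: low=(low[0]=0,low[1]=1,low[2]=?,low[3]=2,low[4]=?,low[5]=?,low[6]=2,low[7]=2,low[8]=?); scc=(scc[0]=0,scc[1]=?,scc[2]=?,scc[3]=1,scc[4]=?,scc[5]=?,scc[6]=1,scc[7]=1,scc[8]=?)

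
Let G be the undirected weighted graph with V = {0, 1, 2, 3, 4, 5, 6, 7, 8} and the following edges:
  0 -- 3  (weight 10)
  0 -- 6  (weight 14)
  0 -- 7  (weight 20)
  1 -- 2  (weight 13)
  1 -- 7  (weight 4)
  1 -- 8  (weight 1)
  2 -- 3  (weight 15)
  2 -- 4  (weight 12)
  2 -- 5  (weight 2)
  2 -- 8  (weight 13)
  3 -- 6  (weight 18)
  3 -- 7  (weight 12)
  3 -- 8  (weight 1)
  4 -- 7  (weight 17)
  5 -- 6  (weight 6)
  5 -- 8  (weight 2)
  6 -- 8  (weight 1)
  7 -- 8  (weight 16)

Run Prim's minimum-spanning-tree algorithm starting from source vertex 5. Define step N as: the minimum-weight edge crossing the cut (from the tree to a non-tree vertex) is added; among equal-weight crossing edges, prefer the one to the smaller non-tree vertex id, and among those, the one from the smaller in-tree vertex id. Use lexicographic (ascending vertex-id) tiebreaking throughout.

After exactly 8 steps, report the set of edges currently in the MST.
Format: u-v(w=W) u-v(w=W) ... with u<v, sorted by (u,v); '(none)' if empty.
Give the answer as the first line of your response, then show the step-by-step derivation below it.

0-3(w=10) 1-7(w=4) 1-8(w=1) 2-4(w=12) 2-5(w=2) 3-8(w=1) 5-8(w=2) 6-8(w=1)

step 1: add edge 2-5 (w=2); MST = {2-5(w=2)}
step 2: add edge 5-8 (w=2); MST = {2-5(w=2) 5-8(w=2)}
step 3: add edge 1-8 (w=1); MST = {1-8(w=1) 2-5(w=2) 5-8(w=2)}
step 4: add edge 3-8 (w=1); MST = {1-8(w=1) 2-5(w=2) 3-8(w=1) 5-8(w=2)}
step 5: add edge 6-8 (w=1); MST = {1-8(w=1) 2-5(w=2) 3-8(w=1) 5-8(w=2) 6-8(w=1)}
step 6: add edge 1-7 (w=4); MST = {1-7(w=4) 1-8(w=1) 2-5(w=2) 3-8(w=1) 5-8(w=2) 6-8(w=1)}
step 7: add edge 0-3 (w=10); MST = {0-3(w=10) 1-7(w=4) 1-8(w=1) 2-5(w=2) 3-8(w=1) 5-8(w=2) 6-8(w=1)}
step 8: add edge 2-4 (w=12); MST = {0-3(w=10) 1-7(w=4) 1-8(w=1) 2-4(w=12) 2-5(w=2) 3-8(w=1) 5-8(w=2) 6-8(w=1)}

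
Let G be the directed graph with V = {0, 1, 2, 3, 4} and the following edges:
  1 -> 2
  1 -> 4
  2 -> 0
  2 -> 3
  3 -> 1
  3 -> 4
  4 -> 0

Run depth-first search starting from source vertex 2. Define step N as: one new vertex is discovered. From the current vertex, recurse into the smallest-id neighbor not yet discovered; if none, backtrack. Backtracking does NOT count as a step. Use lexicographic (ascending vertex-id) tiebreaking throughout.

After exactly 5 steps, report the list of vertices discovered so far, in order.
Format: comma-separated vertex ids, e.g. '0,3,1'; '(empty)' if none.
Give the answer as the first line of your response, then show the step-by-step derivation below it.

2,0,3,1,4

step 1: discover 2; path=2; order=2
step 2: discover 0; path=2>0; order=2,0
step 3: discover 3; path=2>3; order=2,0,3
step 4: discover 1; path=2>3>1; order=2,0,3,1
step 5: discover 4; path=2>3>1>4; order=2,0,3,1,4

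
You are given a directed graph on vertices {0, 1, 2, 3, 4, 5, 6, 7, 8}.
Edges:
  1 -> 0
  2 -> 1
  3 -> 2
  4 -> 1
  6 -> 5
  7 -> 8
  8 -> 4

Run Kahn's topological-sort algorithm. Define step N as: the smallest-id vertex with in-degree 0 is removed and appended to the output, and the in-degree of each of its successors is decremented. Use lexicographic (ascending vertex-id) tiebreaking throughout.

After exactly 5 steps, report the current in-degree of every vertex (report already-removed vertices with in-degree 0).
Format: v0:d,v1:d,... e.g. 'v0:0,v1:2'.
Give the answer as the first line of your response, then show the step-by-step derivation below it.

v0:1,v1:1,v2:0,v3:0,v4:1,v5:0,v6:0,v7:0,v8:0

step 1: output 3; order=[3]; indeg=(1,2,0,0,1,1,0,0,1)
step 2: output 2; order=[3,2]; indeg=(1,1,0,0,1,1,0,0,1)
step 3: output 6; order=[3,2,6]; indeg=(1,1,0,0,1,0,0,0,1)
step 4: output 5; order=[3,2,6,5]; indeg=(1,1,0,0,1,0,0,0,1)
step 5: output 7; order=[3,2,6,5,7]; indeg=(1,1,0,0,1,0,0,0,0)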